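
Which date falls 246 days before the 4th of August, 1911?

the 1st of December, 1910

Count 246 days before August 4, 1911:
Day-of-year of December 1, 1910: 335.
Day-of-year of August 4, 1911: 216.
1910 has 365 days, so 365 − 335 = 30 days remain in 1910.
Total: 30 + 216 = 246 days.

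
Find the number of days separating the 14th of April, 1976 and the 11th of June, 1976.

58

April 1976: 30 − 14 = 16 days remain.
Then May (31): 31 days.
June 1–11, 1976: 11 days.
Total: 16 + 31 + 11 = 58 days.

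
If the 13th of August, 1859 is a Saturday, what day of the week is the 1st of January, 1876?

Day-of-year of August 13, 1859: 225.
Day-of-year of January 1, 1876: 1.
1859 has 365 days, so 365 − 225 = 140 days remain in 1859.
Full years 1860–1875: 12 common + 4 leap = 12×365 + 4×366 = 5844 days.
Total: 140 + 5844 + 1 = 5985 days.
5985 is a multiple of 7, so the 1st of January, 1876 falls on the same weekday: Saturday.

Saturday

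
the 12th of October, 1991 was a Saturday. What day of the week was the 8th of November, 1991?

October 1991: 31 − 12 = 19 days remain.
November 1–8, 1991: 8 days.
Total: 19 + 8 = 27 days.
27 mod 7 = 6, so 6 days after Saturday is Friday.

Friday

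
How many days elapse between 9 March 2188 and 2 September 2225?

Day-of-year of March 9, 2188: 69.
Day-of-year of September 2, 2225: 245.
2188 has 366 days, so 366 − 69 = 297 days remain in 2188.
Full years 2189–2224: 28 common + 8 leap = 28×365 + 8×366 = 13148 days.
Total: 297 + 13148 + 245 = 13690 days.

13690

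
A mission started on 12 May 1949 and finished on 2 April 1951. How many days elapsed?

Day-of-year of May 12, 1949: 132.
Day-of-year of April 2, 1951: 92.
1949 has 365 days, so 365 − 132 = 233 days remain in 1949.
Full years: 1950: 365. Sum = 365.
Total: 233 + 365 + 92 = 690 days.

690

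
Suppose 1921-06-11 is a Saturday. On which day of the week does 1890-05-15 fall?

Count forward from the earlier date (May 15, 1890) to the later (June 11, 1921):
From May 15, 1890 to May 15, 1921: 31 years, of which 7 contain a Feb 29 — 24×365 + 7×366 = 11322 days.
(1900 is not a leap year (divisible by 100 but not 400).)
May 1921: 31 − 15 = 16 days remain.
June 1–11, 1921: 11 days.
Residual: 27 days.
Total: 11349 days.
11349 mod 7 = 2, so 2 days before Saturday is Thursday.

Thursday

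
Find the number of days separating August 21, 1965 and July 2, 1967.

680

August 21, 1965 → August 21, 1966: 365 days.
August 1966: 31 − 21 = 10 days remain.
Then 10 full months totalling 303 days.
July 1–2, 1967: 2 days.
Residual: 315 days.
Total: 680 days.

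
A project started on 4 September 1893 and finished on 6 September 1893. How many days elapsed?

2

Within September 1893: 6 − 4 = 2 days.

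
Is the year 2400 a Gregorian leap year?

Yes

2400 is a leap year (divisible by 400).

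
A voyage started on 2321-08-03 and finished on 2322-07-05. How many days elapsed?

336

August 2321: 31 − 3 = 28 days remain.
Then 10 full months totalling 303 days.
July 1–5, 2322: 5 days.
Residual: 336 days.
Total: 336 days.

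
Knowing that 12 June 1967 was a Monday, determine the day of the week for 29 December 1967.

Friday

June 1967: 30 − 12 = 18 days remain.
Then July (31), August (31), September (30), October (31), November (30): 31 + 31 + 30 + 31 + 30 = 153 days.
December 1–29, 1967: 29 days.
Total: 18 + 153 + 29 = 200 days.
200 mod 7 = 4, so 4 days after Monday is Friday.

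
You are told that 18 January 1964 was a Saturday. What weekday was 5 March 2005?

From January 18, 1964 to January 18, 2005: 41 years, of which 11 contain a Feb 29 — 30×365 + 11×366 = 14976 days.
(2000 is a leap year (divisible by 400).)
January 2005: 31 − 18 = 13 days remain.
Then February 2005 (28): 28 days.
March 1–5, 2005: 5 days.
Residual: 46 days.
Total: 15022 days.
15022 is a multiple of 7, so 5 March 2005 falls on the same weekday: Saturday.

Saturday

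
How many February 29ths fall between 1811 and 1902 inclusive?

Years divisible by 4: 1812, 1816, …, 1900 — 23 in all.
Of these, 1900 is divisible by 100 but not 400, so not leap.
Leap years: 23 − 1 = 22.

22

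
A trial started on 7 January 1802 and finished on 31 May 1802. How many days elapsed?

January 1802: 31 − 7 = 24 days remain.
Then February 1802 (28), March (31), April (30): 28 + 31 + 30 = 89 days.
May 1–31, 1802: 31 days.
Total: 24 + 89 + 31 = 144 days.

144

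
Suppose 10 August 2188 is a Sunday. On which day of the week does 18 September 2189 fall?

Friday

Day-of-year of August 10, 2188: 223.
Day-of-year of September 18, 2189: 261.
2188 has 366 days, so 366 − 223 = 143 days remain in 2188.
Total: 143 + 261 = 404 days.
404 mod 7 = 5, so 5 days after Sunday is Friday.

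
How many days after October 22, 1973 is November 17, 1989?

5870

Day-of-year of October 22, 1973: 295.
Day-of-year of November 17, 1989: 321.
1973 has 365 days, so 365 − 295 = 70 days remain in 1973.
Full years 1974–1988: 11 common + 4 leap = 11×365 + 4×366 = 5479 days.
Total: 70 + 5479 + 321 = 5870 days.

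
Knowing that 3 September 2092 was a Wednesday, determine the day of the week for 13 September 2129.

From September 3, 2092 to September 3, 2129: 37 years, of which 8 contain a Feb 29 — 29×365 + 8×366 = 13513 days.
(2100 is not a leap year (divisible by 100 but not 400).)
Within September 2129: 13 − 3 = 10 days.
Total: 13523 days.
13523 mod 7 = 6, so 6 days after Wednesday is Tuesday.

Tuesday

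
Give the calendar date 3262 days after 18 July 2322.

23 June 2331

Count 3262 days after July 18, 2322:
Day-of-year of July 18, 2322: 199.
Day-of-year of June 23, 2331: 174.
2322 has 365 days, so 365 − 199 = 166 days remain in 2322.
Full years 2323–2330: 6 common + 2 leap = 6×365 + 2×366 = 2922 days.
Total: 166 + 2922 + 174 = 3262 days.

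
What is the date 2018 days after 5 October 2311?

14 April 2317

Count 2018 days after October 5, 2311:
October 5, 2311 → October 5, 2312: 366 days (2312 is a leap year).
October 5, 2312 → October 5, 2313: 365 days.
October 5, 2313 → October 5, 2314: 365 days.
October 5, 2314 → October 5, 2315: 365 days.
October 5, 2315 → October 5, 2316: 366 days (2316 is a leap year).
October 2316: 31 − 5 = 26 days remain.
Then November (30), December (31), January (31), February 2317 (28), March (31): 30 + 31 + 31 + 28 + 31 = 151 days.
April 1–14, 2317: 14 days.
Residual: 191 days.
Total: 2018 days.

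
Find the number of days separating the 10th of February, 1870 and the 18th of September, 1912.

Day-of-year of February 10, 1870: 41.
Day-of-year of September 18, 1912: 262.
1870 has 365 days, so 365 − 41 = 324 days remain in 1870.
Full years 1871–1911: 32 common + 9 leap = 32×365 + 9×366 = 14974 days.
Total: 324 + 14974 + 262 = 15560 days.

15560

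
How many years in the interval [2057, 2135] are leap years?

18

Years divisible by 4: 2060, 2064, …, 2132 — 19 in all.
Of these, 2100 is divisible by 100 but not 400, so not leap.
Leap years: 19 − 1 = 18.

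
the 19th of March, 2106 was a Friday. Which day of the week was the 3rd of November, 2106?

Wednesday

March 2106: 31 − 19 = 12 days remain.
Then April (30), May (31), June (30), July (31), August (31), September (30), October (31): 30 + 31 + 30 + 31 + 31 + 30 + 31 = 214 days.
November 1–3, 2106: 3 days.
Total: 12 + 214 + 3 = 229 days.
229 mod 7 = 5, so 5 days after Friday is Wednesday.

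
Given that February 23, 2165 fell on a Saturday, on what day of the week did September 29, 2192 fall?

Day-of-year of February 23, 2165: 54.
Day-of-year of September 29, 2192: 273.
2165 has 365 days, so 365 − 54 = 311 days remain in 2165.
Full years 2166–2191: 20 common + 6 leap = 20×365 + 6×366 = 9496 days.
Total: 311 + 9496 + 273 = 10080 days.
10080 is a multiple of 7, so September 29, 2192 falls on the same weekday: Saturday.

Saturday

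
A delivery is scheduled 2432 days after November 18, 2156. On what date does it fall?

July 17, 2163

Count 2432 days after November 18, 2156:
Day-of-year of November 18, 2156: 323.
Day-of-year of July 17, 2163: 198.
2156 has 366 days, so 366 − 323 = 43 days remain in 2156.
Full years: 2157: 365; 2158: 365; 2159: 365; 2160: 366; 2161: 365; 2162: 365. Sum = 2191.
Total: 43 + 2191 + 198 = 2432 days.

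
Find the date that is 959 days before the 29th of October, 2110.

the 14th of March, 2108

Count 959 days before October 29, 2110:
March 14, 2108 → March 14, 2109: 365 days.
March 14, 2109 → March 14, 2110: 365 days.
March 2110: 31 − 14 = 17 days remain.
Then April (30), May (31), June (30), July (31), August (31), September (30): 30 + 31 + 30 + 31 + 31 + 30 = 183 days.
October 1–29, 2110: 29 days.
Residual: 229 days.
Total: 959 days.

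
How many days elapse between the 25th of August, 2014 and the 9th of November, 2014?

76

August 2014: 31 − 25 = 6 days remain.
Then September (30), October (31): 30 + 31 = 61 days.
November 1–9, 2014: 9 days.
Total: 6 + 61 + 9 = 76 days.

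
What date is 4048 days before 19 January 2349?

20 December 2337

Count 4048 days before January 19, 2349:
From December 20, 2337 to December 20, 2348: 11 years, of which 3 contain a Feb 29 — 8×365 + 3×366 = 4018 days.
December 2348: 31 − 20 = 11 days remain.
January 1–19, 2349: 19 days.
Residual: 30 days.
Total: 4048 days.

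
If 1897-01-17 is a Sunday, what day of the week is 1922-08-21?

Day-of-year of January 17, 1897: 17.
Day-of-year of August 21, 1922: 233.
1897 has 365 days, so 365 − 17 = 348 days remain in 1897.
Full years 1898–1921: 19 common + 5 leap = 19×365 + 5×366 = 8765 days.
Total: 348 + 8765 + 233 = 9346 days.
9346 mod 7 = 1, so 1 day after Sunday is Monday.

Monday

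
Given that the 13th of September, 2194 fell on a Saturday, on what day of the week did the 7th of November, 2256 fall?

Day-of-year of September 13, 2194: 256.
Day-of-year of November 7, 2256: 312.
2194 has 365 days, so 365 − 256 = 109 days remain in 2194.
Full years 2195–2255: 47 common + 14 leap = 47×365 + 14×366 = 22279 days.
Total: 109 + 22279 + 312 = 22700 days.
22700 mod 7 = 6, so 6 days after Saturday is Friday.

Friday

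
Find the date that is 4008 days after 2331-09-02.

2342-08-23

Count 4008 days after September 2, 2331:
Day-of-year of September 2, 2331: 245.
Day-of-year of August 23, 2342: 235.
2331 has 365 days, so 365 − 245 = 120 days remain in 2331.
Full years 2332–2341: 7 common + 3 leap = 7×365 + 3×366 = 3653 days.
Total: 120 + 3653 + 235 = 4008 days.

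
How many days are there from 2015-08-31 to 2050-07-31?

From August 31, 2015 to August 31, 2049: 34 years, of which 9 contain a Feb 29 — 25×365 + 9×366 = 12419 days.
August 2049: 31 − 31 = 0 days remain.
Then 10 full months totalling 303 days.
July 1–31, 2050: 31 days.
Residual: 334 days.
Total: 12753 days.

12753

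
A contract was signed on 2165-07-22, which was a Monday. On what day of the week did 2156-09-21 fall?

Count forward from the earlier date (September 21, 2156) to the later (July 22, 2165):
From September 21, 2156 to September 21, 2164: 8 years, of which 2 contain a Feb 29 — 6×365 + 2×366 = 2922 days.
September 2164: 30 − 21 = 9 days remain.
Then 9 full months totalling 273 days.
July 1–22, 2165: 22 days.
Residual: 304 days.
Total: 3226 days.
3226 mod 7 = 6, so 6 days before Monday is Tuesday.

Tuesday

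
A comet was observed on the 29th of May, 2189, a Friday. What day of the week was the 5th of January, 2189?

Count forward from the earlier date (January 5, 2189) to the later (May 29, 2189):
January 2189: 31 − 5 = 26 days remain.
Then February 2189 (28), March (31), April (30): 28 + 31 + 30 = 89 days.
May 1–29, 2189: 29 days.
Total: 26 + 89 + 29 = 144 days.
144 mod 7 = 4, so 4 days before Friday is Monday.

Monday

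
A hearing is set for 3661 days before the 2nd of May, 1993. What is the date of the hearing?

the 24th of April, 1983

Count 3661 days before May 2, 1993:
From April 24, 1983 to April 24, 1993: 10 years, of which 3 contain a Feb 29 — 7×365 + 3×366 = 3653 days.
April 1993: 30 − 24 = 6 days remain.
May 1–2, 1993: 2 days.
Residual: 8 days.
Total: 3661 days.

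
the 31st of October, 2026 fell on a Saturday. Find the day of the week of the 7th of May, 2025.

Count forward from the earlier date (May 7, 2025) to the later (October 31, 2026):
May 7, 2025 → May 7, 2026: 365 days.
May 2026: 31 − 7 = 24 days remain.
Then June (30), July (31), August (31), September (30): 30 + 31 + 31 + 30 = 122 days.
October 1–31, 2026: 31 days.
Residual: 177 days.
Total: 542 days.
542 mod 7 = 3, so 3 days before Saturday is Wednesday.

Wednesday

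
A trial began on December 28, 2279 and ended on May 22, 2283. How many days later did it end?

1241

Day-of-year of December 28, 2279: 362.
Day-of-year of May 22, 2283: 142.
2279 has 365 days, so 365 − 362 = 3 days remain in 2279.
Full years: 2280: 366; 2281: 365; 2282: 365. Sum = 1096.
Total: 3 + 1096 + 142 = 1241 days.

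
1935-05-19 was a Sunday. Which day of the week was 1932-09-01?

Count forward from the earlier date (September 1, 1932) to the later (May 19, 1935):
Day-of-year of September 1, 1932: 245.
Day-of-year of May 19, 1935: 139.
1932 has 366 days, so 366 − 245 = 121 days remain in 1932.
Full years: 1933: 365; 1934: 365. Sum = 730.
Total: 121 + 730 + 139 = 990 days.
990 mod 7 = 3, so 3 days before Sunday is Thursday.

Thursday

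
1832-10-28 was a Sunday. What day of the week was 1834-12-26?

Friday

Day-of-year of October 28, 1832: 302.
Day-of-year of December 26, 1834: 360.
1832 has 366 days, so 366 − 302 = 64 days remain in 1832.
Full years: 1833: 365. Sum = 365.
Total: 64 + 365 + 360 = 789 days.
789 mod 7 = 5, so 5 days after Sunday is Friday.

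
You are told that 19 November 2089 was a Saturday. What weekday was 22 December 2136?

From November 19, 2089 to November 19, 2136: 47 years, of which 11 contain a Feb 29 — 36×365 + 11×366 = 17166 days.
(2100 is not a leap year (divisible by 100 but not 400).)
November 2136: 30 − 19 = 11 days remain.
December 1–22, 2136: 22 days.
Residual: 33 days.
Total: 17199 days.
17199 is a multiple of 7, so 22 December 2136 falls on the same weekday: Saturday.

Saturday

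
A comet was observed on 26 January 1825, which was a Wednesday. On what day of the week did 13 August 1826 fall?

Sunday

Day-of-year of January 26, 1825: 26.
Day-of-year of August 13, 1826: 225.
1825 has 365 days, so 365 − 26 = 339 days remain in 1825.
Total: 339 + 225 = 564 days.
564 mod 7 = 4, so 4 days after Wednesday is Sunday.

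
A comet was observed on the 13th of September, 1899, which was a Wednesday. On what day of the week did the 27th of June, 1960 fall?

From September 13, 1899 to September 13, 1959: 60 years, of which 14 contain a Feb 29 — 46×365 + 14×366 = 21914 days.
(1900 is not a leap year (divisible by 100 but not 400).)
September 1959: 30 − 13 = 17 days remain.
Then October (31), November (30), December (31), January (31), February 1960 (29), March (31), April (30), May (31): 31 + 30 + 31 + 31 + 29 + 31 + 30 + 31 = 244 days.
June 1–27, 1960: 27 days.
Residual: 288 days.
Total: 22202 days.
22202 mod 7 = 5, so 5 days after Wednesday is Monday.

Monday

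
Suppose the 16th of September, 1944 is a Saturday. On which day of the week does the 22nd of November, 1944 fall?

September 1944: 30 − 16 = 14 days remain.
Then October (31): 31 days.
November 1–22, 1944: 22 days.
Total: 14 + 31 + 22 = 67 days.
67 mod 7 = 4, so 4 days after Saturday is Wednesday.

Wednesday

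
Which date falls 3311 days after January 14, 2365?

February 7, 2374

Count 3311 days after January 14, 2365:
From January 14, 2365 to January 14, 2374: 9 years, of which 2 contain a Feb 29 — 7×365 + 2×366 = 3287 days.
January 2374: 31 − 14 = 17 days remain.
February 1–7, 2374: 7 days (2374 is not a leap year).
Residual: 24 days.
Total: 3311 days.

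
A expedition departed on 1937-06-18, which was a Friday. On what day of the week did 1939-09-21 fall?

Thursday

June 18, 1937 → June 18, 1938: 365 days.
June 18, 1938 → June 18, 1939: 365 days.
June 1939: 30 − 18 = 12 days remain.
Then July (31), August (31): 31 + 31 = 62 days.
September 1–21, 1939: 21 days.
Residual: 95 days.
Total: 825 days.
825 mod 7 = 6, so 6 days after Friday is Thursday.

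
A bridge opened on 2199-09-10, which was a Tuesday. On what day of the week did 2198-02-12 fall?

Monday

Count forward from the earlier date (February 12, 2198) to the later (September 10, 2199):
Day-of-year of February 12, 2198: 43.
Day-of-year of September 10, 2199: 253.
2198 has 365 days, so 365 − 43 = 322 days remain in 2198.
Total: 322 + 253 = 575 days.
575 mod 7 = 1, so 1 day before Tuesday is Monday.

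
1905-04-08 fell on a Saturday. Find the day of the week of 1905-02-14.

Count forward from the earlier date (February 14, 1905) to the later (April 8, 1905):
February 1905: 28 − 14 = 14 days remain (1905 is not a leap year, so February has 28 days).
Then March (31): 31 days.
April 1–8, 1905: 8 days.
Total: 14 + 31 + 8 = 53 days.
53 mod 7 = 4, so 4 days before Saturday is Tuesday.

Tuesday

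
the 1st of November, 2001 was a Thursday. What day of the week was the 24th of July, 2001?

Tuesday

Count forward from the earlier date (July 24, 2001) to the later (November 1, 2001):
July 2001: 31 − 24 = 7 days remain.
Then August (31), September (30), October (31): 31 + 30 + 31 = 92 days.
November 1, 2001: 1 day.
Total: 7 + 92 + 1 = 100 days.
100 mod 7 = 2, so 2 days before Thursday is Tuesday.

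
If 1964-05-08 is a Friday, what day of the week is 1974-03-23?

Saturday

From May 8, 1964 to May 8, 1973: 9 years, of which 2 contain a Feb 29 — 7×365 + 2×366 = 3287 days.
May 1973: 31 − 8 = 23 days remain.
Then 9 full months totalling 273 days.
March 1–23, 1974: 23 days.
Residual: 319 days.
Total: 3606 days.
3606 mod 7 = 1, so 1 day after Friday is Saturday.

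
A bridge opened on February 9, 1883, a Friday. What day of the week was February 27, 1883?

Tuesday

Within February 1883: 27 − 9 = 18 days.
18 mod 7 = 4, so 4 days after Friday is Tuesday.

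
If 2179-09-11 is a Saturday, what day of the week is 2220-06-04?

Day-of-year of September 11, 2179: 254.
Day-of-year of June 4, 2220: 156.
2179 has 365 days, so 365 − 254 = 111 days remain in 2179.
Full years 2180–2219: 31 common + 9 leap = 31×365 + 9×366 = 14609 days.
Total: 111 + 14609 + 156 = 14876 days.
14876 mod 7 = 1, so 1 day after Saturday is Sunday.

Sunday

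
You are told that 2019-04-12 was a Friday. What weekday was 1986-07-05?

Saturday

Count forward from the earlier date (July 5, 1986) to the later (April 12, 2019):
Day-of-year of July 5, 1986: 186.
Day-of-year of April 12, 2019: 102.
1986 has 365 days, so 365 − 186 = 179 days remain in 1986.
Full years 1987–2018: 24 common + 8 leap = 24×365 + 8×366 = 11688 days.
Total: 179 + 11688 + 102 = 11969 days.
11969 mod 7 = 6, so 6 days before Friday is Saturday.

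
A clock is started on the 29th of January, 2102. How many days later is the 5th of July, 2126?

8923

From January 29, 2102 to January 29, 2126: 24 years, of which 6 contain a Feb 29 — 18×365 + 6×366 = 8766 days.
January 2126: 31 − 29 = 2 days remain.
Then February 2126 (28), March (31), April (30), May (31), June (30): 28 + 31 + 30 + 31 + 30 = 150 days.
July 1–5, 2126: 5 days.
Residual: 157 days.
Total: 8923 days.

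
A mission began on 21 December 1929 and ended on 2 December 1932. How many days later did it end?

December 21, 1929 → December 21, 1930: 365 days.
December 21, 1930 → December 21, 1931: 365 days.
December 1931: 31 − 21 = 10 days remain.
Then 11 full months totalling 335 days.
December 1–2, 1932: 2 days.
Residual: 347 days.
Total: 1077 days.

1077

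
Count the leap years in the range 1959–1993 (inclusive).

9

Years divisible by 4 in [1959, 1993]: 1960, 1964, 1968, 1972, 1976, 1980, 1984, 1988, 1992.
No century exceptions apply. Count: 9.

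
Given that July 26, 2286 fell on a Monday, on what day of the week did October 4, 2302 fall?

Day-of-year of July 26, 2286: 207.
Day-of-year of October 4, 2302: 277.
2286 has 365 days, so 365 − 207 = 158 days remain in 2286.
Full years 2287–2301: 12 common + 3 leap = 12×365 + 3×366 = 5478 days.
Total: 158 + 5478 + 277 = 5913 days.
5913 mod 7 = 5, so 5 days after Monday is Saturday.

Saturday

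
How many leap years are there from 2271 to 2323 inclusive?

Years divisible by 4: 2272, 2276, …, 2320 — 13 in all.
Of these, 2300 is divisible by 100 but not 400, so not leap.
Leap years: 13 − 1 = 12.

12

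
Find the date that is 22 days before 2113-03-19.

2113-02-25

Count 22 days before March 19, 2113:
February 2113: 28 − 25 = 3 days remain (2113 is not a leap year, so February has 28 days).
March 1–19, 2113: 19 days.
Total: 3 + 19 = 22 days.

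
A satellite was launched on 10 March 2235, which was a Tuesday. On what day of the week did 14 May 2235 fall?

Thursday

March 2235: 31 − 10 = 21 days remain.
Then April (30): 30 days.
May 1–14, 2235: 14 days.
Total: 21 + 30 + 14 = 65 days.
65 mod 7 = 2, so 2 days after Tuesday is Thursday.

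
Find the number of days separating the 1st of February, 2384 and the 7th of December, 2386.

Day-of-year of February 1, 2384: 32.
Day-of-year of December 7, 2386: 341.
2384 has 366 days, so 366 − 32 = 334 days remain in 2384.
Full years: 2385: 365. Sum = 365.
Total: 334 + 365 + 341 = 1040 days.

1040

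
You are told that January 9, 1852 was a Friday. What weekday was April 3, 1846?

Count forward from the earlier date (April 3, 1846) to the later (January 9, 1852):
April 3, 1846 → April 3, 1847: 365 days.
April 3, 1847 → April 3, 1848: 366 days (1848 is a leap year).
April 3, 1848 → April 3, 1849: 365 days.
April 3, 1849 → April 3, 1850: 365 days.
April 3, 1850 → April 3, 1851: 365 days.
April 1851: 30 − 3 = 27 days remain.
Then May (31), June (30), July (31), August (31), September (30), October (31), November (30), December (31): 31 + 30 + 31 + 31 + 30 + 31 + 30 + 31 = 245 days.
January 1–9, 1852: 9 days.
Residual: 281 days.
Total: 2107 days.
2107 is a multiple of 7, so April 3, 1846 falls on the same weekday: Friday.

Friday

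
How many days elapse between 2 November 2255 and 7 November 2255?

Within November 2255: 7 − 2 = 5 days.

5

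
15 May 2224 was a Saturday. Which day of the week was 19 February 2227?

Day-of-year of May 15, 2224: 136.
Day-of-year of February 19, 2227: 50.
2224 has 366 days, so 366 − 136 = 230 days remain in 2224.
Full years: 2225: 365; 2226: 365. Sum = 730.
Total: 230 + 730 + 50 = 1010 days.
1010 mod 7 = 2, so 2 days after Saturday is Monday.

Monday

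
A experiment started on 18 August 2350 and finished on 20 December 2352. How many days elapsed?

855

Day-of-year of August 18, 2350: 230.
Day-of-year of December 20, 2352: 355.
2350 has 365 days, so 365 − 230 = 135 days remain in 2350.
Full years: 2351: 365. Sum = 365.
Total: 135 + 365 + 355 = 855 days.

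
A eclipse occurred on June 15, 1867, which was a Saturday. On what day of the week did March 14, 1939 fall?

From June 15, 1867 to June 15, 1938: 71 years, of which 17 contain a Feb 29 — 54×365 + 17×366 = 25932 days.
(1900 is not a leap year (divisible by 100 but not 400).)
June 1938: 30 − 15 = 15 days remain.
Then July (31), August (31), September (30), October (31), November (30), December (31), January (31), February 1939 (28): 31 + 31 + 30 + 31 + 30 + 31 + 31 + 28 = 243 days.
March 1–14, 1939: 14 days.
Residual: 272 days.
Total: 26204 days.
26204 mod 7 = 3, so 3 days after Saturday is Tuesday.

Tuesday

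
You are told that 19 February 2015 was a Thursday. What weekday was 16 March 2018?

Friday

Day-of-year of February 19, 2015: 50.
Day-of-year of March 16, 2018: 75.
2015 has 365 days, so 365 − 50 = 315 days remain in 2015.
Full years: 2016: 366; 2017: 365. Sum = 731.
Total: 315 + 731 + 75 = 1121 days.
1121 mod 7 = 1, so 1 day after Thursday is Friday.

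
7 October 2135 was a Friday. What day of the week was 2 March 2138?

October 7, 2135 → October 7, 2136: 366 days (2136 is a leap year).
October 7, 2136 → October 7, 2137: 365 days.
October 2137: 31 − 7 = 24 days remain.
Then November (30), December (31), January (31), February 2138 (28): 30 + 31 + 31 + 28 = 120 days.
March 1–2, 2138: 2 days.
Residual: 146 days.
Total: 877 days.
877 mod 7 = 2, so 2 days after Friday is Sunday.

Sunday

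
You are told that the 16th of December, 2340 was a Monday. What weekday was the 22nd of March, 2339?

Wednesday

Count forward from the earlier date (March 22, 2339) to the later (December 16, 2340):
March 22, 2339 → March 22, 2340: 366 days (2340 is a leap year).
March 2340: 31 − 22 = 9 days remain.
Then April (30), May (31), June (30), July (31), August (31), September (30), October (31), November (30): 30 + 31 + 30 + 31 + 31 + 30 + 31 + 30 = 244 days.
December 1–16, 2340: 16 days.
Residual: 269 days.
Total: 635 days.
635 mod 7 = 5, so 5 days before Monday is Wednesday.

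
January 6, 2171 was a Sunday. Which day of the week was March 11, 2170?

Count forward from the earlier date (March 11, 2170) to the later (January 6, 2171):
March 2170: 31 − 11 = 20 days remain.
Then 9 full months totalling 275 days.
January 1–6, 2171: 6 days.
Residual: 301 days.
Total: 301 days.
301 is a multiple of 7, so March 11, 2170 falls on the same weekday: Sunday.

Sunday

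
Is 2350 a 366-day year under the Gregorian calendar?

2350 is not a leap year.

No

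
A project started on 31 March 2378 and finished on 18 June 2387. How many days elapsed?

From March 31, 2378 to March 31, 2387: 9 years, of which 2 contain a Feb 29 — 7×365 + 2×366 = 3287 days.
March 2387: 31 − 31 = 0 days remain.
Then April (30), May (31): 30 + 31 = 61 days.
June 1–18, 2387: 18 days.
Residual: 79 days.
Total: 3366 days.

3366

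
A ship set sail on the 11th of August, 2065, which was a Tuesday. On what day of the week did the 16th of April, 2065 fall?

Count forward from the earlier date (April 16, 2065) to the later (August 11, 2065):
April 2065: 30 − 16 = 14 days remain.
Then May (31), June (30), July (31): 31 + 30 + 31 = 92 days.
August 1–11, 2065: 11 days.
Total: 14 + 92 + 11 = 117 days.
117 mod 7 = 5, so 5 days before Tuesday is Thursday.

Thursday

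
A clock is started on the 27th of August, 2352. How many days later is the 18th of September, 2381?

10614

Day-of-year of August 27, 2352: 240.
Day-of-year of September 18, 2381: 261.
2352 has 366 days, so 366 − 240 = 126 days remain in 2352.
Full years 2353–2380: 21 common + 7 leap = 21×365 + 7×366 = 10227 days.
Total: 126 + 10227 + 261 = 10614 days.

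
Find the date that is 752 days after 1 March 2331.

22 March 2333

Count 752 days after March 1, 2331:
March 2331: 31 − 1 = 30 days remain.
Then 23 full months totalling 700 days.
March 1–22, 2333: 22 days.
Total: 30 + 700 + 22 = 752 days.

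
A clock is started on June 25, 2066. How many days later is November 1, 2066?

June 2066: 30 − 25 = 5 days remain.
Then July (31), August (31), September (30), October (31): 31 + 31 + 30 + 31 = 123 days.
November 1, 2066: 1 day.
Total: 5 + 123 + 1 = 129 days.

129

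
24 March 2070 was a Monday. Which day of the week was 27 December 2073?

March 24, 2070 → March 24, 2071: 365 days.
March 24, 2071 → March 24, 2072: 366 days (2072 is a leap year).
March 24, 2072 → March 24, 2073: 365 days.
March 2073: 31 − 24 = 7 days remain.
Then April (30), May (31), June (30), July (31), August (31), September (30), October (31), November (30): 30 + 31 + 30 + 31 + 31 + 30 + 31 + 30 = 244 days.
December 1–27, 2073: 27 days.
Residual: 278 days.
Total: 1374 days.
1374 mod 7 = 2, so 2 days after Monday is Wednesday.

Wednesday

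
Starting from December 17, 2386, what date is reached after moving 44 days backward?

November 3, 2386

Count 44 days before December 17, 2386:
November 2386: 30 − 3 = 27 days remain.
December 1–17, 2386: 17 days.
Total: 27 + 17 = 44 days.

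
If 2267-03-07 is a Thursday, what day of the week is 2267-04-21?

March 2267: 31 − 7 = 24 days remain.
April 1–21, 2267: 21 days.
Total: 24 + 21 = 45 days.
45 mod 7 = 3, so 3 days after Thursday is Sunday.

Sunday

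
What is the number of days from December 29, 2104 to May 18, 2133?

From December 29, 2104 to December 29, 2132: 28 years, of which 7 contain a Feb 29 — 21×365 + 7×366 = 10227 days.
December 2132: 31 − 29 = 2 days remain.
Then January (31), February 2133 (28), March (31), April (30): 31 + 28 + 31 + 30 = 120 days.
May 1–18, 2133: 18 days.
Residual: 140 days.
Total: 10367 days.

10367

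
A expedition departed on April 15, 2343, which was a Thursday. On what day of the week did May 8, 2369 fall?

Day-of-year of April 15, 2343: 105.
Day-of-year of May 8, 2369: 128.
2343 has 365 days, so 365 − 105 = 260 days remain in 2343.
Full years 2344–2368: 18 common + 7 leap = 18×365 + 7×366 = 9132 days.
Total: 260 + 9132 + 128 = 9520 days.
9520 is a multiple of 7, so May 8, 2369 falls on the same weekday: Thursday.

Thursday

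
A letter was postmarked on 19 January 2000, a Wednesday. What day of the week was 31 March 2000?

January 2000: 31 − 19 = 12 days remain.
Then February 2000 (29): 29 days.
March 1–31, 2000: 31 days.
Total: 12 + 29 + 31 = 72 days.
72 mod 7 = 2, so 2 days after Wednesday is Friday.

Friday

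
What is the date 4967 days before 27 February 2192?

23 July 2178

Count 4967 days before February 27, 2192:
Day-of-year of July 23, 2178: 204.
Day-of-year of February 27, 2192: 58.
2178 has 365 days, so 365 − 204 = 161 days remain in 2178.
Full years 2179–2191: 10 common + 3 leap = 10×365 + 3×366 = 4748 days.
Total: 161 + 4748 + 58 = 4967 days.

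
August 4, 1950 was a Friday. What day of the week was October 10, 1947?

Count forward from the earlier date (October 10, 1947) to the later (August 4, 1950):
October 10, 1947 → October 10, 1948: 366 days (1948 is a leap year).
October 10, 1948 → October 10, 1949: 365 days.
October 1949: 31 − 10 = 21 days remain.
Then 9 full months totalling 273 days.
August 1–4, 1950: 4 days.
Residual: 298 days.
Total: 1029 days.
1029 is a multiple of 7, so October 10, 1947 falls on the same weekday: Friday.

Friday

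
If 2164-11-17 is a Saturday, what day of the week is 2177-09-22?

Monday

From November 17, 2164 to November 17, 2176: 12 years, of which 3 contain a Feb 29 — 9×365 + 3×366 = 4383 days.
November 2176: 30 − 17 = 13 days remain.
Then 9 full months totalling 274 days.
September 1–22, 2177: 22 days.
Residual: 309 days.
Total: 4692 days.
4692 mod 7 = 2, so 2 days after Saturday is Monday.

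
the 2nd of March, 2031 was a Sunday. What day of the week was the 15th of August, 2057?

From March 2, 2031 to March 2, 2057: 26 years, of which 7 contain a Feb 29 — 19×365 + 7×366 = 9497 days.
March 2057: 31 − 2 = 29 days remain.
Then April (30), May (31), June (30), July (31): 30 + 31 + 30 + 31 = 122 days.
August 1–15, 2057: 15 days.
Residual: 166 days.
Total: 9663 days.
9663 mod 7 = 3, so 3 days after Sunday is Wednesday.

Wednesday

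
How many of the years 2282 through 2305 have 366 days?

5

Years divisible by 4 in [2282, 2305]: 2284, 2288, 2292, 2296, 2300, 2304.
Of these, 2300 is divisible by 100 but not 400, so not leap.
Leap years: 6 − 1 = 5.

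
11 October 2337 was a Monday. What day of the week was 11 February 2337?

Count forward from the earlier date (February 11, 2337) to the later (October 11, 2337):
February 2337: 28 − 11 = 17 days remain (2337 is not a leap year, so February has 28 days).
Then March (31), April (30), May (31), June (30), July (31), August (31), September (30): 31 + 30 + 31 + 30 + 31 + 31 + 30 = 214 days.
October 1–11, 2337: 11 days.
Total: 17 + 214 + 11 = 242 days.
242 mod 7 = 4, so 4 days before Monday is Thursday.

Thursday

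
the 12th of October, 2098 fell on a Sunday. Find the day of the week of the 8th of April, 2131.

Day-of-year of October 12, 2098: 285.
Day-of-year of April 8, 2131: 98.
2098 has 365 days, so 365 − 285 = 80 days remain in 2098.
Full years 2099–2130: 25 common + 7 leap = 25×365 + 7×366 = 11687 days.
Total: 80 + 11687 + 98 = 11865 days.
11865 is a multiple of 7, so the 8th of April, 2131 falls on the same weekday: Sunday.

Sunday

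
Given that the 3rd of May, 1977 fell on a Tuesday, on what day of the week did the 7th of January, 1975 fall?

Count forward from the earlier date (January 7, 1975) to the later (May 3, 1977):
January 1975: 31 − 7 = 24 days remain.
Then 27 full months totalling 820 days.
May 1–3, 1977: 3 days.
Total: 24 + 820 + 3 = 847 days.
847 is a multiple of 7, so the 7th of January, 1975 falls on the same weekday: Tuesday.

Tuesday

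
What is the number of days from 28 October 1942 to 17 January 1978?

From October 28, 1942 to October 28, 1977: 35 years, of which 9 contain a Feb 29 — 26×365 + 9×366 = 12784 days.
October 1977: 31 − 28 = 3 days remain.
Then November (30), December (31): 30 + 31 = 61 days.
January 1–17, 1978: 17 days.
Residual: 81 days.
Total: 12865 days.

12865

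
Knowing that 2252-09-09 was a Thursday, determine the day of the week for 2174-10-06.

Thursday

Count forward from the earlier date (October 6, 2174) to the later (September 9, 2252):
From October 6, 2174 to October 6, 2251: 77 years, of which 18 contain a Feb 29 — 59×365 + 18×366 = 28123 days.
(2200 is not a leap year (divisible by 100 but not 400).)
October 2251: 31 − 6 = 25 days remain.
Then 10 full months totalling 305 days.
September 1–9, 2252: 9 days.
Residual: 339 days.
Total: 28462 days.
28462 is a multiple of 7, so 2174-10-06 falls on the same weekday: Thursday.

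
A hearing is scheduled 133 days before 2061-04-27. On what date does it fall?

2060-12-15

Count 133 days before April 27, 2061:
December 2060: 31 − 15 = 16 days remain.
Then January (31), February 2061 (28), March (31): 31 + 28 + 31 = 90 days.
April 1–27, 2061: 27 days.
Total: 16 + 90 + 27 = 133 days.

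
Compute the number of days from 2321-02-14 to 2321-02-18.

Within February 2321: 18 − 14 = 4 days.

4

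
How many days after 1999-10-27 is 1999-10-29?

Within October 1999: 29 − 27 = 2 days.

2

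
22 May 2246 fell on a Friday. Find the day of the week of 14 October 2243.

Count forward from the earlier date (October 14, 2243) to the later (May 22, 2246):
October 14, 2243 → October 14, 2244: 366 days (2244 is a leap year).
October 14, 2244 → October 14, 2245: 365 days.
October 2245: 31 − 14 = 17 days remain.
Then November (30), December (31), January (31), February 2246 (28), March (31), April (30): 30 + 31 + 31 + 28 + 31 + 30 = 181 days.
May 1–22, 2246: 22 days.
Residual: 220 days.
Total: 951 days.
951 mod 7 = 6, so 6 days before Friday is Saturday.

Saturday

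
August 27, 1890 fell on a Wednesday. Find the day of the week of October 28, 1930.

Day-of-year of August 27, 1890: 239.
Day-of-year of October 28, 1930: 301.
1890 has 365 days, so 365 − 239 = 126 days remain in 1890.
Full years 1891–1929: 30 common + 9 leap = 30×365 + 9×366 = 14244 days.
Total: 126 + 14244 + 301 = 14671 days.
14671 mod 7 = 6, so 6 days after Wednesday is Tuesday.

Tuesday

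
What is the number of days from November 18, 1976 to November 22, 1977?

369

November 18, 1976 → November 18, 1977: 365 days.
Within November 1977: 22 − 18 = 4 days.
Total: 369 days.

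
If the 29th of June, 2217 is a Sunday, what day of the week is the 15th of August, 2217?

June 2217: 30 − 29 = 1 day remains.
Then July (31): 31 days.
August 1–15, 2217: 15 days.
Total: 1 + 31 + 15 = 47 days.
47 mod 7 = 5, so 5 days after Sunday is Friday.

Friday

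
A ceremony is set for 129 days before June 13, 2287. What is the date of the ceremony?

February 4, 2287

Count 129 days before June 13, 2287:
February 2287: 28 − 4 = 24 days remain (2287 is not a leap year, so February has 28 days).
Then March (31), April (30), May (31): 31 + 30 + 31 = 92 days.
June 1–13, 2287: 13 days.
Total: 24 + 92 + 13 = 129 days.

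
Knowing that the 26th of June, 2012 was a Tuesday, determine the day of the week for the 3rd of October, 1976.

Count forward from the earlier date (October 3, 1976) to the later (June 26, 2012):
Day-of-year of October 3, 1976: 277.
Day-of-year of June 26, 2012: 178.
1976 has 366 days, so 366 − 277 = 89 days remain in 1976.
Full years 1977–2011: 27 common + 8 leap = 27×365 + 8×366 = 12783 days.
Total: 89 + 12783 + 178 = 13050 days.
13050 mod 7 = 2, so 2 days before Tuesday is Sunday.

Sunday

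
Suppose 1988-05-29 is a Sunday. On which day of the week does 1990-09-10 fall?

May 29, 1988 → May 29, 1989: 365 days.
May 29, 1989 → May 29, 1990: 365 days.
May 1990: 31 − 29 = 2 days remain.
Then June (30), July (31), August (31): 30 + 31 + 31 = 92 days.
September 1–10, 1990: 10 days.
Residual: 104 days.
Total: 834 days.
834 mod 7 = 1, so 1 day after Sunday is Monday.

Monday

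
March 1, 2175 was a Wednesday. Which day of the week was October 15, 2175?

Sunday

March 2175: 31 − 1 = 30 days remain.
Then April (30), May (31), June (30), July (31), August (31), September (30): 30 + 31 + 30 + 31 + 31 + 30 = 183 days.
October 1–15, 2175: 15 days.
Total: 30 + 183 + 15 = 228 days.
228 mod 7 = 4, so 4 days after Wednesday is Sunday.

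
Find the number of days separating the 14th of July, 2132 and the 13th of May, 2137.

1764

July 14, 2132 → July 14, 2133: 365 days.
July 14, 2133 → July 14, 2134: 365 days.
July 14, 2134 → July 14, 2135: 365 days.
July 14, 2135 → July 14, 2136: 366 days (2136 is a leap year).
July 2136: 31 − 14 = 17 days remain.
Then 9 full months totalling 273 days.
May 1–13, 2137: 13 days.
Residual: 303 days.
Total: 1764 days.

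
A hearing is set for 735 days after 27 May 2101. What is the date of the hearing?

1 June 2103

Count 735 days after May 27, 2101:
Day-of-year of May 27, 2101: 147.
Day-of-year of June 1, 2103: 152.
2101 has 365 days, so 365 − 147 = 218 days remain in 2101.
Full years: 2102: 365. Sum = 365.
Total: 218 + 365 + 152 = 735 days.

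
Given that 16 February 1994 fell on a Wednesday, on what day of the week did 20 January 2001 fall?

Saturday

February 16, 1994 → February 16, 1995: 365 days.
February 16, 1995 → February 16, 1996: 365 days.
February 16, 1996 → February 16, 1997: 366 days (1996 is a leap year).
February 16, 1997 → February 16, 1998: 365 days.
February 16, 1998 → February 16, 1999: 365 days.
February 16, 1999 → February 16, 2000: 365 days.
February 2000: 29 − 16 = 13 days remain (2000 is a leap year (divisible by 400), so February has 29 days).
Then 10 full months totalling 306 days.
January 1–20, 2001: 20 days.
Residual: 339 days.
Total: 2530 days.
2530 mod 7 = 3, so 3 days after Wednesday is Saturday.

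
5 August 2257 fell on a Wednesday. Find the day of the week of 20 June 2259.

Day-of-year of August 5, 2257: 217.
Day-of-year of June 20, 2259: 171.
2257 has 365 days, so 365 − 217 = 148 days remain in 2257.
Full years: 2258: 365. Sum = 365.
Total: 148 + 365 + 171 = 684 days.
684 mod 7 = 5, so 5 days after Wednesday is Monday.

Monday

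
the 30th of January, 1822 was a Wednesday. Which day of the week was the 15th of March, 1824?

Day-of-year of January 30, 1822: 30.
Day-of-year of March 15, 1824: 75.
1822 has 365 days, so 365 − 30 = 335 days remain in 1822.
Full years: 1823: 365. Sum = 365.
Total: 335 + 365 + 75 = 775 days.
775 mod 7 = 5, so 5 days after Wednesday is Monday.

Monday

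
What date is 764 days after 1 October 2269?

4 November 2271

Count 764 days after October 1, 2269:
October 2269: 31 − 1 = 30 days remain.
Then 24 full months totalling 730 days.
November 1–4, 2271: 4 days.
Total: 30 + 730 + 4 = 764 days.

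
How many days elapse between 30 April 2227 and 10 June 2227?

April 2227: 30 − 30 = 0 days remain.
Then May (31): 31 days.
June 1–10, 2227: 10 days.
Total: 0 + 31 + 10 = 41 days.

41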